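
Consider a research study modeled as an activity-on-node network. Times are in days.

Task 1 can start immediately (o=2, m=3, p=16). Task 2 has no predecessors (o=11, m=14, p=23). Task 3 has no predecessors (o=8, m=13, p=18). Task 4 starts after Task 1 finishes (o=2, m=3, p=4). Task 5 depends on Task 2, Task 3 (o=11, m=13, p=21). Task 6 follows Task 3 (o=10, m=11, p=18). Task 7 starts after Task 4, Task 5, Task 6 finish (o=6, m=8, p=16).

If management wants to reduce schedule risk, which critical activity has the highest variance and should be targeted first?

te_Task 1 = (2 + 4·3 + 16)/6 = 30/6 = 5; σ²_Task 1 = ((16−2)/6)² = 5.444
te_Task 2 = (11 + 4·14 + 23)/6 = 90/6 = 15; σ²_Task 2 = ((23−11)/6)² = 4.000
te_Task 3 = (8 + 4·13 + 18)/6 = 78/6 = 13; σ²_Task 3 = ((18−8)/6)² = 2.778
te_Task 4 = (2 + 4·3 + 4)/6 = 18/6 = 3; σ²_Task 4 = ((4−2)/6)² = 0.111
te_Task 5 = (11 + 4·13 + 21)/6 = 84/6 = 14; σ²_Task 5 = ((21−11)/6)² = 2.778
te_Task 6 = (10 + 4·11 + 18)/6 = 72/6 = 12; σ²_Task 6 = ((18−10)/6)² = 1.778
te_Task 7 = (6 + 4·8 + 16)/6 = 54/6 = 9; σ²_Task 7 = ((16−6)/6)² = 2.778

Forward pass:
ES_Task 1 = 0; EF_Task 1 = 5
ES_Task 2 = 0; EF_Task 2 = 15
ES_Task 3 = 0; EF_Task 3 = 13
ES_Task 4 = 5; EF_Task 4 = 5+3 = 8
ES_Task 5 = max(EF_Task 2=15, EF_Task 3=13) = 15; EF_Task 5 = 15+14 = 29
ES_Task 6 = 13; EF_Task 6 = 13+12 = 25
ES_Task 7 = max(EF_Task 4=8, EF_Task 5=29, EF_Task 6=25) = 29; EF_Task 7 = 29+9 = 38
Expected project duration μ = 38 days. Critical path: Task 2 → Task 5 → Task 7.

Variances on critical path: σ²_Task 2=4.000, σ²_Task 5=2.778, σ²_Task 7=2.778.
Largest is σ²_Task 2 = 4.000.

Task 2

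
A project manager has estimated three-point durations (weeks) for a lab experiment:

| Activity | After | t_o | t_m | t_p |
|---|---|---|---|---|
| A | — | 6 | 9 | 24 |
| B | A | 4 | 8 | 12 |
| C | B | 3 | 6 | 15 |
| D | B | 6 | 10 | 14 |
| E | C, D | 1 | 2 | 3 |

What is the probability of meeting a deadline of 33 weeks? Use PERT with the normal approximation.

0.713

te_A = (6 + 4·9 + 24)/6 = 66/6 = 11; σ²_A = ((24−6)/6)² = 9.000
te_B = (4 + 4·8 + 12)/6 = 48/6 = 8; σ²_B = ((12−4)/6)² = 1.778
te_C = (3 + 4·6 + 15)/6 = 42/6 = 7; σ²_C = ((15−3)/6)² = 4.000
te_D = (6 + 4·10 + 14)/6 = 60/6 = 10; σ²_D = ((14−6)/6)² = 1.778
te_E = (1 + 4·2 + 3)/6 = 12/6 = 2; σ²_E = ((3−1)/6)² = 0.111

Forward pass:
ES_A = 0; EF_A = 11
ES_B = 11; EF_B = 11+8 = 19
ES_C = 19; EF_C = 19+7 = 26
ES_D = 19; EF_D = 19+10 = 29
ES_E = max(EF_C=26, EF_D=29) = 29; EF_E = 29+2 = 31
Expected project duration μ = 31 weeks. Critical path: A → B → D → E.

Variance along critical path = 9.000 + 1.778 + 1.778 + 0.111 = 12.667; σ = √12.667 = 3.559 weeks.
Z = (33 − 31) / 3.559 = 0.562
P(T ≤ 33) = Φ(0.562) ≈ 0.713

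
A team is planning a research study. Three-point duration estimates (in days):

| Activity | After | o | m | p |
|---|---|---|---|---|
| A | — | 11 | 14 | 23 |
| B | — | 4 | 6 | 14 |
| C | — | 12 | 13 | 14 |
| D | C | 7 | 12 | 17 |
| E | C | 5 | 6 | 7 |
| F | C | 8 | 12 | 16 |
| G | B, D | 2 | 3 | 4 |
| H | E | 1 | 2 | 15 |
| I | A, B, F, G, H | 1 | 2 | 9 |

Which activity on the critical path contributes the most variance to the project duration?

te_A = (11 + 4·14 + 23)/6 = 90/6 = 15; σ²_A = ((23−11)/6)² = 4.000
te_B = (4 + 4·6 + 14)/6 = 42/6 = 7; σ²_B = ((14−4)/6)² = 2.778
te_C = (12 + 4·13 + 14)/6 = 78/6 = 13; σ²_C = ((14−12)/6)² = 0.111
te_D = (7 + 4·12 + 17)/6 = 72/6 = 12; σ²_D = ((17−7)/6)² = 2.778
te_E = (5 + 4·6 + 7)/6 = 36/6 = 6; σ²_E = ((7−5)/6)² = 0.111
te_F = (8 + 4·12 + 16)/6 = 72/6 = 12; σ²_F = ((16−8)/6)² = 1.778
te_G = (2 + 4·3 + 4)/6 = 18/6 = 3; σ²_G = ((4−2)/6)² = 0.111
te_H = (1 + 4·2 + 15)/6 = 24/6 = 4; σ²_H = ((15−1)/6)² = 5.444
te_I = (1 + 4·2 + 9)/6 = 18/6 = 3; σ²_I = ((9−1)/6)² = 1.778

Forward pass:
ES_A = 0; EF_A = 15
ES_B = 0; EF_B = 7
ES_C = 0; EF_C = 13
ES_D = 13; EF_D = 13+12 = 25
ES_E = 13; EF_E = 13+6 = 19
ES_F = 13; EF_F = 13+12 = 25
ES_G = max(EF_B=7, EF_D=25) = 25; EF_G = 25+3 = 28
ES_H = 19; EF_H = 19+4 = 23
ES_I = max(EF_A=15, EF_B=7, EF_F=25, EF_G=28, EF_H=23) = 28; EF_I = 28+3 = 31
Expected project duration μ = 31 days. Critical path: C → D → G → I.

Variances on critical path: σ²_C=0.111, σ²_D=2.778, σ²_G=0.111, σ²_I=1.778.
Largest is σ²_D = 2.778.

D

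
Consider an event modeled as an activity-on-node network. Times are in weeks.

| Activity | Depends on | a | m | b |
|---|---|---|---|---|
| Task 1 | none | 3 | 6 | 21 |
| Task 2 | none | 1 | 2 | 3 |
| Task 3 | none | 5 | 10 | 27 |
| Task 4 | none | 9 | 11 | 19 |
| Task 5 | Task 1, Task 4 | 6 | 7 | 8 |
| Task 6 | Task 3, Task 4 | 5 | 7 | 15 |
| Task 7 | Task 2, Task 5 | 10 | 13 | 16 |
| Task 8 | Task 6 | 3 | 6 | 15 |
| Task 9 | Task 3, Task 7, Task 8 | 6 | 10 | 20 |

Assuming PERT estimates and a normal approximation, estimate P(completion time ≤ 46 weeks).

0.837

te_Task 1 = (3 + 4·6 + 21)/6 = 48/6 = 8; σ²_Task 1 = ((21−3)/6)² = 9.000
te_Task 2 = (1 + 4·2 + 3)/6 = 12/6 = 2; σ²_Task 2 = ((3−1)/6)² = 0.111
te_Task 3 = (5 + 4·10 + 27)/6 = 72/6 = 12; σ²_Task 3 = ((27−5)/6)² = 13.444
te_Task 4 = (9 + 4·11 + 19)/6 = 72/6 = 12; σ²_Task 4 = ((19−9)/6)² = 2.778
te_Task 5 = (6 + 4·7 + 8)/6 = 42/6 = 7; σ²_Task 5 = ((8−6)/6)² = 0.111
te_Task 6 = (5 + 4·7 + 15)/6 = 48/6 = 8; σ²_Task 6 = ((15−5)/6)² = 2.778
te_Task 7 = (10 + 4·13 + 16)/6 = 78/6 = 13; σ²_Task 7 = ((16−10)/6)² = 1.000
te_Task 8 = (3 + 4·6 + 15)/6 = 42/6 = 7; σ²_Task 8 = ((15−3)/6)² = 4.000
te_Task 9 = (6 + 4·10 + 20)/6 = 66/6 = 11; σ²_Task 9 = ((20−6)/6)² = 5.444

Forward pass:
ES_Task 1 = 0; EF_Task 1 = 8
ES_Task 2 = 0; EF_Task 2 = 2
ES_Task 3 = 0; EF_Task 3 = 12
ES_Task 4 = 0; EF_Task 4 = 12
ES_Task 5 = max(EF_Task 1=8, EF_Task 4=12) = 12; EF_Task 5 = 12+7 = 19
ES_Task 6 = max(EF_Task 3=12, EF_Task 4=12) = 12; EF_Task 6 = 12+8 = 20
ES_Task 7 = max(EF_Task 2=2, EF_Task 5=19) = 19; EF_Task 7 = 19+13 = 32
ES_Task 8 = 20; EF_Task 8 = 20+7 = 27
ES_Task 9 = max(EF_Task 3=12, EF_Task 7=32, EF_Task 8=27) = 32; EF_Task 9 = 32+11 = 43
Expected project duration μ = 43 weeks. Critical path: Task 4 → Task 5 → Task 7 → Task 9.

Variance along critical path = 2.778 + 0.111 + 1.000 + 5.444 = 9.333; σ = √9.333 = 3.055 weeks.
Z = (46 − 43) / 3.055 = 0.982
P(T ≤ 46) = Φ(0.982) ≈ 0.837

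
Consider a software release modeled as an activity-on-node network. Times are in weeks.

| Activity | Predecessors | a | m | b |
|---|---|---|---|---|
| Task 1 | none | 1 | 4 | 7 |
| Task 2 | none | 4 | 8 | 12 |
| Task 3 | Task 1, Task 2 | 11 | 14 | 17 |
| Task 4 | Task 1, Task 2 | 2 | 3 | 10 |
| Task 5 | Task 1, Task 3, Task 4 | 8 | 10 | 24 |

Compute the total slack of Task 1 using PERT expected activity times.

te_Task 1 = (1 + 4·4 + 7)/6 = 24/6 = 4
te_Task 2 = (4 + 4·8 + 12)/6 = 48/6 = 8
te_Task 3 = (11 + 4·14 + 17)/6 = 84/6 = 14
te_Task 4 = (2 + 4·3 + 10)/6 = 24/6 = 4
te_Task 5 = (8 + 4·10 + 24)/6 = 72/6 = 12

Forward pass:
ES_Task 1 = 0; EF_Task 1 = 4
ES_Task 2 = 0; EF_Task 2 = 8
ES_Task 3 = max(EF_Task 1=4, EF_Task 2=8) = 8; EF_Task 3 = 8+14 = 22
ES_Task 4 = max(EF_Task 1=4, EF_Task 2=8) = 8; EF_Task 4 = 8+4 = 12
ES_Task 5 = max(EF_Task 1=4, EF_Task 3=22, EF_Task 4=12) = 22; EF_Task 5 = 22+12 = 34
Expected project duration μ = 34 weeks. Critical path: Task 2 → Task 3 → Task 5.

Backward pass:
LF_Task 5 = 34; LS_Task 5 = 34−12 = 22
LF_Task 4 = LS_Task 5 = 22; LS_Task 4 = 22−4 = 18
LF_Task 3 = LS_Task 5 = 22; LS_Task 3 = 22−14 = 8
LF_Task 2 = min(LS_Task 3=8, LS_Task 4=18) = 8; LS_Task 2 = 8−8 = 0
LF_Task 1 = min(LS_Task 3=8, LS_Task 4=18, LS_Task 5=22) = 8; LS_Task 1 = 8−4 = 4
Slack_Task 1 = LS_Task 1 − ES_Task 1 = 4 − 0 = 4

4 weeks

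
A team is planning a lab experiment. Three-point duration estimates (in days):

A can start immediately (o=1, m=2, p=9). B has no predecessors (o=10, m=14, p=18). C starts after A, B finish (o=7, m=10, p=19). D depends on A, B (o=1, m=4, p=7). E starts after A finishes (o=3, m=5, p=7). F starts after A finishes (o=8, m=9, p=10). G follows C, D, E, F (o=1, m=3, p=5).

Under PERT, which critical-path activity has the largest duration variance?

te_A = (1 + 4·2 + 9)/6 = 18/6 = 3; σ²_A = ((9−1)/6)² = 1.778
te_B = (10 + 4·14 + 18)/6 = 84/6 = 14; σ²_B = ((18−10)/6)² = 1.778
te_C = (7 + 4·10 + 19)/6 = 66/6 = 11; σ²_C = ((19−7)/6)² = 4.000
te_D = (1 + 4·4 + 7)/6 = 24/6 = 4; σ²_D = ((7−1)/6)² = 1.000
te_E = (3 + 4·5 + 7)/6 = 30/6 = 5; σ²_E = ((7−3)/6)² = 0.444
te_F = (8 + 4·9 + 10)/6 = 54/6 = 9; σ²_F = ((10−8)/6)² = 0.111
te_G = (1 + 4·3 + 5)/6 = 18/6 = 3; σ²_G = ((5−1)/6)² = 0.444

Forward pass:
ES_A = 0; EF_A = 3
ES_B = 0; EF_B = 14
ES_C = max(EF_A=3, EF_B=14) = 14; EF_C = 14+11 = 25
ES_D = max(EF_A=3, EF_B=14) = 14; EF_D = 14+4 = 18
ES_E = 3; EF_E = 3+5 = 8
ES_F = 3; EF_F = 3+9 = 12
ES_G = max(EF_C=25, EF_D=18, EF_E=8, EF_F=12) = 25; EF_G = 25+3 = 28
Expected project duration μ = 28 days. Critical path: B → C → G.

Variances on critical path: σ²_B=1.778, σ²_C=4.000, σ²_G=0.444.
Largest is σ²_C = 4.000.

C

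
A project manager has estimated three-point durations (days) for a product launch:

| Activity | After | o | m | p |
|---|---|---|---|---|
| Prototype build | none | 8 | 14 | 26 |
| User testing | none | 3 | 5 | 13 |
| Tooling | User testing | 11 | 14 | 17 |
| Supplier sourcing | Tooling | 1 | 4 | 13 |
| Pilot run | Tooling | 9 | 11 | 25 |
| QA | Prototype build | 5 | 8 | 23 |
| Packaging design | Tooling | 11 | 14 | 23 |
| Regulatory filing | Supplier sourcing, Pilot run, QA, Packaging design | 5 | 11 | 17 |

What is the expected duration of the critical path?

46 days

te_Prototype build = (8 + 4·14 + 26)/6 = 90/6 = 15
te_User testing = (3 + 4·5 + 13)/6 = 36/6 = 6
te_Tooling = (11 + 4·14 + 17)/6 = 84/6 = 14
te_Supplier sourcing = (1 + 4·4 + 13)/6 = 30/6 = 5
te_Pilot run = (9 + 4·11 + 25)/6 = 78/6 = 13
te_QA = (5 + 4·8 + 23)/6 = 60/6 = 10
te_Packaging design = (11 + 4·14 + 23)/6 = 90/6 = 15
te_Regulatory filing = (5 + 4·11 + 17)/6 = 66/6 = 11

Forward pass:
ES_Prototype build = 0; EF_Prototype build = 15
ES_User testing = 0; EF_User testing = 6
ES_Tooling = 6; EF_Tooling = 6+14 = 20
ES_Supplier sourcing = 20; EF_Supplier sourcing = 20+5 = 25
ES_Pilot run = 20; EF_Pilot run = 20+13 = 33
ES_QA = 15; EF_QA = 15+10 = 25
ES_Packaging design = 20; EF_Packaging design = 20+15 = 35
ES_Regulatory filing = max(EF_Supplier sourcing=25, EF_Pilot run=33, EF_QA=25, EF_Packaging design=35) = 35; EF_Regulatory filing = 35+11 = 46
Expected project duration μ = 46 days. Critical path: User testing → Tooling → Packaging design → Regulatory filing.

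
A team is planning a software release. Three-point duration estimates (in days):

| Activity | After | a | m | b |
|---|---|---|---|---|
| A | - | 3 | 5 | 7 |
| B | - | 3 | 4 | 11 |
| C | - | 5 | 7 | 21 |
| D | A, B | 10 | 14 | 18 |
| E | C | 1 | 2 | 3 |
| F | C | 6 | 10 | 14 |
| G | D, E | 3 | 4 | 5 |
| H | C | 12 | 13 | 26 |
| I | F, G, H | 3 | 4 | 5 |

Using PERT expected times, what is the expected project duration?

28 days

te_A = (3 + 4·5 + 7)/6 = 30/6 = 5
te_B = (3 + 4·4 + 11)/6 = 30/6 = 5
te_C = (5 + 4·7 + 21)/6 = 54/6 = 9
te_D = (10 + 4·14 + 18)/6 = 84/6 = 14
te_E = (1 + 4·2 + 3)/6 = 12/6 = 2
te_F = (6 + 4·10 + 14)/6 = 60/6 = 10
te_G = (3 + 4·4 + 5)/6 = 24/6 = 4
te_H = (12 + 4·13 + 26)/6 = 90/6 = 15
te_I = (3 + 4·4 + 5)/6 = 24/6 = 4

Forward pass:
ES_A = 0; EF_A = 5
ES_B = 0; EF_B = 5
ES_C = 0; EF_C = 9
ES_D = max(EF_A=5, EF_B=5) = 5; EF_D = 5+14 = 19
ES_E = 9; EF_E = 9+2 = 11
ES_F = 9; EF_F = 9+10 = 19
ES_G = max(EF_D=19, EF_E=11) = 19; EF_G = 19+4 = 23
ES_H = 9; EF_H = 9+15 = 24
ES_I = max(EF_F=19, EF_G=23, EF_H=24) = 24; EF_I = 24+4 = 28
Expected project duration μ = 28 days. Critical path: C → H → I.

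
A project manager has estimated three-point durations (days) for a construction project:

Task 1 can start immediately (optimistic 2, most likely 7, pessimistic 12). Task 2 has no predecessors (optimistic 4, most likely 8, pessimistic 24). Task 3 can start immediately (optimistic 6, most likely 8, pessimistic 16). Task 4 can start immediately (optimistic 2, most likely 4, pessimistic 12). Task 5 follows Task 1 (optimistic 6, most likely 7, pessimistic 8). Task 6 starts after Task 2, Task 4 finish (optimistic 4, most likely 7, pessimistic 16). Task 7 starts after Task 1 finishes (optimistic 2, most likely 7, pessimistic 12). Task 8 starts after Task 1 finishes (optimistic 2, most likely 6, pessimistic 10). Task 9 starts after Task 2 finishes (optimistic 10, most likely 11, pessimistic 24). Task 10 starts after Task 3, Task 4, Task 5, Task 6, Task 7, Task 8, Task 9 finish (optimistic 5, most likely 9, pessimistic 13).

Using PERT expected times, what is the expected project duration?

te_Task 1 = (2 + 4·7 + 12)/6 = 42/6 = 7
te_Task 2 = (4 + 4·8 + 24)/6 = 60/6 = 10
te_Task 3 = (6 + 4·8 + 16)/6 = 54/6 = 9
te_Task 4 = (2 + 4·4 + 12)/6 = 30/6 = 5
te_Task 5 = (6 + 4·7 + 8)/6 = 42/6 = 7
te_Task 6 = (4 + 4·7 + 16)/6 = 48/6 = 8
te_Task 7 = (2 + 4·7 + 12)/6 = 42/6 = 7
te_Task 8 = (2 + 4·6 + 10)/6 = 36/6 = 6
te_Task 9 = (10 + 4·11 + 24)/6 = 78/6 = 13
te_Task 10 = (5 + 4·9 + 13)/6 = 54/6 = 9

Forward pass:
ES_Task 1 = 0; EF_Task 1 = 7
ES_Task 2 = 0; EF_Task 2 = 10
ES_Task 3 = 0; EF_Task 3 = 9
ES_Task 4 = 0; EF_Task 4 = 5
ES_Task 5 = 7; EF_Task 5 = 7+7 = 14
ES_Task 6 = max(EF_Task 2=10, EF_Task 4=5) = 10; EF_Task 6 = 10+8 = 18
ES_Task 7 = 7; EF_Task 7 = 7+7 = 14
ES_Task 8 = 7; EF_Task 8 = 7+6 = 13
ES_Task 9 = 10; EF_Task 9 = 10+13 = 23
ES_Task 10 = max(EF_Task 3=9, EF_Task 4=5, EF_Task 5=14, EF_Task 6=18, EF_Task 7=14, EF_Task 8=13, EF_Task 9=23) = 23; EF_Task 10 = 23+9 = 32
Expected project duration μ = 32 days. Critical path: Task 2 → Task 9 → Task 10.

32 days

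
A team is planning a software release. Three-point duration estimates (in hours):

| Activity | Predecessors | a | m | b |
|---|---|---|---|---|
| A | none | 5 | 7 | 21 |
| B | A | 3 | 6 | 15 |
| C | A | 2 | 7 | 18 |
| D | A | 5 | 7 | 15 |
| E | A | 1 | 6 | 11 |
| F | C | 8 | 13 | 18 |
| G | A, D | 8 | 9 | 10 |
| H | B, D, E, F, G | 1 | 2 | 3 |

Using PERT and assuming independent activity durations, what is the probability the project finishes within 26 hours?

0.073

te_A = (5 + 4·7 + 21)/6 = 54/6 = 9; σ²_A = ((21−5)/6)² = 7.111
te_B = (3 + 4·6 + 15)/6 = 42/6 = 7; σ²_B = ((15−3)/6)² = 4.000
te_C = (2 + 4·7 + 18)/6 = 48/6 = 8; σ²_C = ((18−2)/6)² = 7.111
te_D = (5 + 4·7 + 15)/6 = 48/6 = 8; σ²_D = ((15−5)/6)² = 2.778
te_E = (1 + 4·6 + 11)/6 = 36/6 = 6; σ²_E = ((11−1)/6)² = 2.778
te_F = (8 + 4·13 + 18)/6 = 78/6 = 13; σ²_F = ((18−8)/6)² = 2.778
te_G = (8 + 4·9 + 10)/6 = 54/6 = 9; σ²_G = ((10−8)/6)² = 0.111
te_H = (1 + 4·2 + 3)/6 = 12/6 = 2; σ²_H = ((3−1)/6)² = 0.111

Forward pass:
ES_A = 0; EF_A = 9
ES_B = 9; EF_B = 9+7 = 16
ES_C = 9; EF_C = 9+8 = 17
ES_D = 9; EF_D = 9+8 = 17
ES_E = 9; EF_E = 9+6 = 15
ES_F = 17; EF_F = 17+13 = 30
ES_G = max(EF_A=9, EF_D=17) = 17; EF_G = 17+9 = 26
ES_H = max(EF_B=16, EF_D=17, EF_E=15, EF_F=30, EF_G=26) = 30; EF_H = 30+2 = 32
Expected project duration μ = 32 hours. Critical path: A → C → F → H.

Variance along critical path = 7.111 + 7.111 + 2.778 + 0.111 = 17.111; σ = √17.111 = 4.137 hours.
Z = (26 − 32) / 4.137 = -1.450
P(T ≤ 26) = Φ(-1.450) ≈ 0.073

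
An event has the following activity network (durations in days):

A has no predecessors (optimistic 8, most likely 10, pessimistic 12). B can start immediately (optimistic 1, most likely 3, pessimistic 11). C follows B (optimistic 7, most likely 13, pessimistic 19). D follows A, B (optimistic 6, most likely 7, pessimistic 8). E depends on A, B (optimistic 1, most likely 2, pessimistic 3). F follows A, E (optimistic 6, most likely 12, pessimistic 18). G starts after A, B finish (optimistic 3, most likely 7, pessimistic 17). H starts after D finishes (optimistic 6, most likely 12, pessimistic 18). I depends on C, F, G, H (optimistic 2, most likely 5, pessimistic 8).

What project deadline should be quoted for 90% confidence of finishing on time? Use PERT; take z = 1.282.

te_A = (8 + 4·10 + 12)/6 = 60/6 = 10; σ²_A = ((12−8)/6)² = 0.444
te_B = (1 + 4·3 + 11)/6 = 24/6 = 4; σ²_B = ((11−1)/6)² = 2.778
te_C = (7 + 4·13 + 19)/6 = 78/6 = 13; σ²_C = ((19−7)/6)² = 4.000
te_D = (6 + 4·7 + 8)/6 = 42/6 = 7; σ²_D = ((8−6)/6)² = 0.111
te_E = (1 + 4·2 + 3)/6 = 12/6 = 2; σ²_E = ((3−1)/6)² = 0.111
te_F = (6 + 4·12 + 18)/6 = 72/6 = 12; σ²_F = ((18−6)/6)² = 4.000
te_G = (3 + 4·7 + 17)/6 = 48/6 = 8; σ²_G = ((17−3)/6)² = 5.444
te_H = (6 + 4·12 + 18)/6 = 72/6 = 12; σ²_H = ((18−6)/6)² = 4.000
te_I = (2 + 4·5 + 8)/6 = 30/6 = 5; σ²_I = ((8−2)/6)² = 1.000

Forward pass:
ES_A = 0; EF_A = 10
ES_B = 0; EF_B = 4
ES_C = 4; EF_C = 4+13 = 17
ES_D = max(EF_A=10, EF_B=4) = 10; EF_D = 10+7 = 17
ES_E = max(EF_A=10, EF_B=4) = 10; EF_E = 10+2 = 12
ES_F = max(EF_A=10, EF_E=12) = 12; EF_F = 12+12 = 24
ES_G = max(EF_A=10, EF_B=4) = 10; EF_G = 10+8 = 18
ES_H = 17; EF_H = 17+12 = 29
ES_I = max(EF_C=17, EF_F=24, EF_G=18, EF_H=29) = 29; EF_I = 29+5 = 34
Expected project duration μ = 34 days. Critical path: A → D → H → I.

Variance along critical path = 0.444 + 0.111 + 4.000 + 1.000 = 5.556; σ = 2.357 days.
D = μ + z·σ = 34 + 1.282·2.357 = 37.0 days

37.0 days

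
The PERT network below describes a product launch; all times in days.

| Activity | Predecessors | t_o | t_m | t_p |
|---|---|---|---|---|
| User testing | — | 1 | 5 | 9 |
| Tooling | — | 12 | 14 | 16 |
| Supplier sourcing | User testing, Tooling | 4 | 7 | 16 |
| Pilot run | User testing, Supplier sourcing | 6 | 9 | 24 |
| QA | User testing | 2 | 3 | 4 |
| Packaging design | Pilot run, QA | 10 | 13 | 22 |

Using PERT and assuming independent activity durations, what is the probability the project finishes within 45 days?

te_User testing = (1 + 4·5 + 9)/6 = 30/6 = 5; σ²_User testing = ((9−1)/6)² = 1.778
te_Tooling = (12 + 4·14 + 16)/6 = 84/6 = 14; σ²_Tooling = ((16−12)/6)² = 0.444
te_Supplier sourcing = (4 + 4·7 + 16)/6 = 48/6 = 8; σ²_Supplier sourcing = ((16−4)/6)² = 4.000
te_Pilot run = (6 + 4·9 + 24)/6 = 66/6 = 11; σ²_Pilot run = ((24−6)/6)² = 9.000
te_QA = (2 + 4·3 + 4)/6 = 18/6 = 3; σ²_QA = ((4−2)/6)² = 0.111
te_Packaging design = (10 + 4·13 + 22)/6 = 84/6 = 14; σ²_Packaging design = ((22−10)/6)² = 4.000

Forward pass:
ES_User testing = 0; EF_User testing = 5
ES_Tooling = 0; EF_Tooling = 14
ES_Supplier sourcing = max(EF_User testing=5, EF_Tooling=14) = 14; EF_Supplier sourcing = 14+8 = 22
ES_Pilot run = max(EF_User testing=5, EF_Supplier sourcing=22) = 22; EF_Pilot run = 22+11 = 33
ES_QA = 5; EF_QA = 5+3 = 8
ES_Packaging design = max(EF_Pilot run=33, EF_QA=8) = 33; EF_Packaging design = 33+14 = 47
Expected project duration μ = 47 days. Critical path: Tooling → Supplier sourcing → Pilot run → Packaging design.

Variance along critical path = 0.444 + 4.000 + 9.000 + 4.000 = 17.444; σ = √17.444 = 4.177 days.
Z = (45 − 47) / 4.177 = -0.479
P(T ≤ 45) = Φ(-0.479) ≈ 0.316

0.316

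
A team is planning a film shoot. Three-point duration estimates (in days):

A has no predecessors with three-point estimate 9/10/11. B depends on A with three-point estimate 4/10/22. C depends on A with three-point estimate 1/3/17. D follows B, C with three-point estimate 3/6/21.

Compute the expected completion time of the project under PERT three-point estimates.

te_A = (9 + 4·10 + 11)/6 = 60/6 = 10
te_B = (4 + 4·10 + 22)/6 = 66/6 = 11
te_C = (1 + 4·3 + 17)/6 = 30/6 = 5
te_D = (3 + 4·6 + 21)/6 = 48/6 = 8

Forward pass:
ES_A = 0; EF_A = 10
ES_B = 10; EF_B = 10+11 = 21
ES_C = 10; EF_C = 10+5 = 15
ES_D = max(EF_B=21, EF_C=15) = 21; EF_D = 21+8 = 29
Expected project duration μ = 29 days. Critical path: A → B → D.

29 days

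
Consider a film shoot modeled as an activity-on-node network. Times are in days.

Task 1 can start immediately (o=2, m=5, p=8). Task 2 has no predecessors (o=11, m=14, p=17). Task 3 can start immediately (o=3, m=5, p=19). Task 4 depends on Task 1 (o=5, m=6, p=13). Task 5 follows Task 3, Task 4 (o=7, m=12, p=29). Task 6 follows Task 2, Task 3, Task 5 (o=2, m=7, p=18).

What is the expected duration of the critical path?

te_Task 1 = (2 + 4·5 + 8)/6 = 30/6 = 5
te_Task 2 = (11 + 4·14 + 17)/6 = 84/6 = 14
te_Task 3 = (3 + 4·5 + 19)/6 = 42/6 = 7
te_Task 4 = (5 + 4·6 + 13)/6 = 42/6 = 7
te_Task 5 = (7 + 4·12 + 29)/6 = 84/6 = 14
te_Task 6 = (2 + 4·7 + 18)/6 = 48/6 = 8

Forward pass:
ES_Task 1 = 0; EF_Task 1 = 5
ES_Task 2 = 0; EF_Task 2 = 14
ES_Task 3 = 0; EF_Task 3 = 7
ES_Task 4 = 5; EF_Task 4 = 5+7 = 12
ES_Task 5 = max(EF_Task 3=7, EF_Task 4=12) = 12; EF_Task 5 = 12+14 = 26
ES_Task 6 = max(EF_Task 2=14, EF_Task 3=7, EF_Task 5=26) = 26; EF_Task 6 = 26+8 = 34
Expected project duration μ = 34 days. Critical path: Task 1 → Task 4 → Task 5 → Task 6.

34 days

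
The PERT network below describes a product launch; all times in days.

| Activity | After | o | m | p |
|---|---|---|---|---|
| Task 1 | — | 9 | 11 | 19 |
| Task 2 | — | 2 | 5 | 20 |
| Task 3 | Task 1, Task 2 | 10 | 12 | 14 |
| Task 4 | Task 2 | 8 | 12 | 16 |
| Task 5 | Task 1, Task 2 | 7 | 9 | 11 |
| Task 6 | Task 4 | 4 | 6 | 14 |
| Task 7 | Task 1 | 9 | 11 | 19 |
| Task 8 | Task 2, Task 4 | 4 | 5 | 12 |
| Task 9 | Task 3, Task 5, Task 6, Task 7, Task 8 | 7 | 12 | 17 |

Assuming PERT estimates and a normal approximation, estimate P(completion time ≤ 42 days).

te_Task 1 = (9 + 4·11 + 19)/6 = 72/6 = 12; σ²_Task 1 = ((19−9)/6)² = 2.778
te_Task 2 = (2 + 4·5 + 20)/6 = 42/6 = 7; σ²_Task 2 = ((20−2)/6)² = 9.000
te_Task 3 = (10 + 4·12 + 14)/6 = 72/6 = 12; σ²_Task 3 = ((14−10)/6)² = 0.444
te_Task 4 = (8 + 4·12 + 16)/6 = 72/6 = 12; σ²_Task 4 = ((16−8)/6)² = 1.778
te_Task 5 = (7 + 4·9 + 11)/6 = 54/6 = 9; σ²_Task 5 = ((11−7)/6)² = 0.444
te_Task 6 = (4 + 4·6 + 14)/6 = 42/6 = 7; σ²_Task 6 = ((14−4)/6)² = 2.778
te_Task 7 = (9 + 4·11 + 19)/6 = 72/6 = 12; σ²_Task 7 = ((19−9)/6)² = 2.778
te_Task 8 = (4 + 4·5 + 12)/6 = 36/6 = 6; σ²_Task 8 = ((12−4)/6)² = 1.778
te_Task 9 = (7 + 4·12 + 17)/6 = 72/6 = 12; σ²_Task 9 = ((17−7)/6)² = 2.778

Forward pass:
ES_Task 1 = 0; EF_Task 1 = 12
ES_Task 2 = 0; EF_Task 2 = 7
ES_Task 3 = max(EF_Task 1=12, EF_Task 2=7) = 12; EF_Task 3 = 12+12 = 24
ES_Task 4 = 7; EF_Task 4 = 7+12 = 19
ES_Task 5 = max(EF_Task 1=12, EF_Task 2=7) = 12; EF_Task 5 = 12+9 = 21
ES_Task 6 = 19; EF_Task 6 = 19+7 = 26
ES_Task 7 = 12; EF_Task 7 = 12+12 = 24
ES_Task 8 = max(EF_Task 2=7, EF_Task 4=19) = 19; EF_Task 8 = 19+6 = 25
ES_Task 9 = max(EF_Task 3=24, EF_Task 5=21, EF_Task 6=26, EF_Task 7=24, EF_Task 8=25) = 26; EF_Task 9 = 26+12 = 38
Expected project duration μ = 38 days. Critical path: Task 2 → Task 4 → Task 6 → Task 9.

Variance along critical path = 9.000 + 1.778 + 2.778 + 2.778 = 16.333; σ = √16.333 = 4.041 days.
Z = (42 − 38) / 4.041 = 0.990
P(T ≤ 42) = Φ(0.990) ≈ 0.839

0.839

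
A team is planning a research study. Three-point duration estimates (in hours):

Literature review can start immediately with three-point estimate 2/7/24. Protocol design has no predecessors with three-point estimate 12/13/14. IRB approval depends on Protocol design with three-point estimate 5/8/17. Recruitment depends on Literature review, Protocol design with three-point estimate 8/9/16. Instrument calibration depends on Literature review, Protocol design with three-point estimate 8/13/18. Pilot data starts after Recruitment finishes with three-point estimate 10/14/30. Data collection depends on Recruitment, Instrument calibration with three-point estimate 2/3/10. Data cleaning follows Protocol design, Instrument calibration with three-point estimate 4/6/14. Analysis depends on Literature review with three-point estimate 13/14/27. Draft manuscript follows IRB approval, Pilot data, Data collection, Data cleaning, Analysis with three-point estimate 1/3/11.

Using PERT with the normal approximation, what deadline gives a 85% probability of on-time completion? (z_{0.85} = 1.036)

47.1 hours

te_Literature review = (2 + 4·7 + 24)/6 = 54/6 = 9; σ²_Literature review = ((24−2)/6)² = 13.444
te_Protocol design = (12 + 4·13 + 14)/6 = 78/6 = 13; σ²_Protocol design = ((14−12)/6)² = 0.111
te_IRB approval = (5 + 4·8 + 17)/6 = 54/6 = 9; σ²_IRB approval = ((17−5)/6)² = 4.000
te_Recruitment = (8 + 4·9 + 16)/6 = 60/6 = 10; σ²_Recruitment = ((16−8)/6)² = 1.778
te_Instrument calibration = (8 + 4·13 + 18)/6 = 78/6 = 13; σ²_Instrument calibration = ((18−8)/6)² = 2.778
te_Pilot data = (10 + 4·14 + 30)/6 = 96/6 = 16; σ²_Pilot data = ((30−10)/6)² = 11.111
te_Data collection = (2 + 4·3 + 10)/6 = 24/6 = 4; σ²_Data collection = ((10−2)/6)² = 1.778
te_Data cleaning = (4 + 4·6 + 14)/6 = 42/6 = 7; σ²_Data cleaning = ((14−4)/6)² = 2.778
te_Analysis = (13 + 4·14 + 27)/6 = 96/6 = 16; σ²_Analysis = ((27−13)/6)² = 5.444
te_Draft manuscript = (1 + 4·3 + 11)/6 = 24/6 = 4; σ²_Draft manuscript = ((11−1)/6)² = 2.778

Forward pass:
ES_Literature review = 0; EF_Literature review = 9
ES_Protocol design = 0; EF_Protocol design = 13
ES_IRB approval = 13; EF_IRB approval = 13+9 = 22
ES_Recruitment = max(EF_Literature review=9, EF_Protocol design=13) = 13; EF_Recruitment = 13+10 = 23
ES_Instrument calibration = max(EF_Literature review=9, EF_Protocol design=13) = 13; EF_Instrument calibration = 13+13 = 26
ES_Pilot data = 23; EF_Pilot data = 23+16 = 39
ES_Data collection = max(EF_Recruitment=23, EF_Instrument calibration=26) = 26; EF_Data collection = 26+4 = 30
ES_Data cleaning = max(EF_Protocol design=13, EF_Instrument calibration=26) = 26; EF_Data cleaning = 26+7 = 33
ES_Analysis = 9; EF_Analysis = 9+16 = 25
ES_Draft manuscript = max(EF_IRB approval=22, EF_Pilot data=39, EF_Data collection=30, EF_Data cleaning=33, EF_Analysis=25) = 39; EF_Draft manuscript = 39+4 = 43
Expected project duration μ = 43 hours. Critical path: Protocol design → Recruitment → Pilot data → Draft manuscript.

Variance along critical path = 0.111 + 1.778 + 11.111 + 2.778 = 15.778; σ = 3.972 hours.
D = μ + z·σ = 43 + 1.036·3.972 = 47.1 hours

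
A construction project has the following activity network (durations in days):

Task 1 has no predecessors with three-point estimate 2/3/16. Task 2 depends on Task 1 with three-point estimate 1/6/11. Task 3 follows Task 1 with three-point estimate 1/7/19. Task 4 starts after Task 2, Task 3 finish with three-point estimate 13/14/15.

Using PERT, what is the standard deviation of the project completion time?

te_Task 1 = (2 + 4·3 + 16)/6 = 30/6 = 5; σ²_Task 1 = ((16−2)/6)² = 5.444
te_Task 2 = (1 + 4·6 + 11)/6 = 36/6 = 6; σ²_Task 2 = ((11−1)/6)² = 2.778
te_Task 3 = (1 + 4·7 + 19)/6 = 48/6 = 8; σ²_Task 3 = ((19−1)/6)² = 9.000
te_Task 4 = (13 + 4·14 + 15)/6 = 84/6 = 14; σ²_Task 4 = ((15−13)/6)² = 0.111

Forward pass:
ES_Task 1 = 0; EF_Task 1 = 5
ES_Task 2 = 5; EF_Task 2 = 5+6 = 11
ES_Task 3 = 5; EF_Task 3 = 5+8 = 13
ES_Task 4 = max(EF_Task 2=11, EF_Task 3=13) = 13; EF_Task 4 = 13+14 = 27
Expected project duration μ = 27 days. Critical path: Task 1 → Task 3 → Task 4.

Variance along critical path = 5.444 + 9.000 + 0.111 = 14.556
σ = √14.556 = 3.815 days

3.82 days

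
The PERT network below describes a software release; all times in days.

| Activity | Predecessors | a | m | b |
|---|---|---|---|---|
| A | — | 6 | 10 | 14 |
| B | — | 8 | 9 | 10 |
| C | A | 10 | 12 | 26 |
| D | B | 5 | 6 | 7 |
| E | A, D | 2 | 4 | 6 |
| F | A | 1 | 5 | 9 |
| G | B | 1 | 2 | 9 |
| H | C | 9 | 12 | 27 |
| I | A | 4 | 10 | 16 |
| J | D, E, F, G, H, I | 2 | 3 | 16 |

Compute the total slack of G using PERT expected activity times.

26 days

te_A = (6 + 4·10 + 14)/6 = 60/6 = 10
te_B = (8 + 4·9 + 10)/6 = 54/6 = 9
te_C = (10 + 4·12 + 26)/6 = 84/6 = 14
te_D = (5 + 4·6 + 7)/6 = 36/6 = 6
te_E = (2 + 4·4 + 6)/6 = 24/6 = 4
te_F = (1 + 4·5 + 9)/6 = 30/6 = 5
te_G = (1 + 4·2 + 9)/6 = 18/6 = 3
te_H = (9 + 4·12 + 27)/6 = 84/6 = 14
te_I = (4 + 4·10 + 16)/6 = 60/6 = 10
te_J = (2 + 4·3 + 16)/6 = 30/6 = 5

Forward pass:
ES_A = 0; EF_A = 10
ES_B = 0; EF_B = 9
ES_C = 10; EF_C = 10+14 = 24
ES_D = 9; EF_D = 9+6 = 15
ES_E = max(EF_A=10, EF_D=15) = 15; EF_E = 15+4 = 19
ES_F = 10; EF_F = 10+5 = 15
ES_G = 9; EF_G = 9+3 = 12
ES_H = 24; EF_H = 24+14 = 38
ES_I = 10; EF_I = 10+10 = 20
ES_J = max(EF_D=15, EF_E=19, EF_F=15, EF_G=12, EF_H=38, EF_I=20) = 38; EF_J = 38+5 = 43
Expected project duration μ = 43 days. Critical path: A → C → H → J.

Backward pass:
LF_J = 43; LS_J = 43−5 = 38
LF_I = LS_J = 38; LS_I = 38−10 = 28
LF_H = LS_J = 38; LS_H = 38−14 = 24
LF_G = LS_J = 38; LS_G = 38−3 = 35
LF_F = LS_J = 38; LS_F = 38−5 = 33
LF_E = LS_J = 38; LS_E = 38−4 = 34
LF_D = min(LS_E=34, LS_J=38) = 34; LS_D = 34−6 = 28
LF_C = LS_H = 24; LS_C = 24−14 = 10
LF_B = min(LS_D=28, LS_G=35) = 28; LS_B = 28−9 = 19
LF_A = min(LS_C=10, LS_E=34, LS_F=33, LS_I=28) = 10; LS_A = 10−10 = 0
Slack_G = LS_G − ES_G = 35 − 9 = 26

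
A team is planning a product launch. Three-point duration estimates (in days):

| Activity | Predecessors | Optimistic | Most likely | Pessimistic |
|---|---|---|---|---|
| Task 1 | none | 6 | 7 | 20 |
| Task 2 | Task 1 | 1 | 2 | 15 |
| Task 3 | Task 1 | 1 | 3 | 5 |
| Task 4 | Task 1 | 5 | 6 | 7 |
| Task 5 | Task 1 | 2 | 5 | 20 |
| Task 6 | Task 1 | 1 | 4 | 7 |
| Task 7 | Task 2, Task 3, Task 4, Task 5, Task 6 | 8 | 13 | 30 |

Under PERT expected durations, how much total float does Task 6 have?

te_Task 1 = (6 + 4·7 + 20)/6 = 54/6 = 9
te_Task 2 = (1 + 4·2 + 15)/6 = 24/6 = 4
te_Task 3 = (1 + 4·3 + 5)/6 = 18/6 = 3
te_Task 4 = (5 + 4·6 + 7)/6 = 36/6 = 6
te_Task 5 = (2 + 4·5 + 20)/6 = 42/6 = 7
te_Task 6 = (1 + 4·4 + 7)/6 = 24/6 = 4
te_Task 7 = (8 + 4·13 + 30)/6 = 90/6 = 15

Forward pass:
ES_Task 1 = 0; EF_Task 1 = 9
ES_Task 2 = 9; EF_Task 2 = 9+4 = 13
ES_Task 3 = 9; EF_Task 3 = 9+3 = 12
ES_Task 4 = 9; EF_Task 4 = 9+6 = 15
ES_Task 5 = 9; EF_Task 5 = 9+7 = 16
ES_Task 6 = 9; EF_Task 6 = 9+4 = 13
ES_Task 7 = max(EF_Task 2=13, EF_Task 3=12, EF_Task 4=15, EF_Task 5=16, EF_Task 6=13) = 16; EF_Task 7 = 16+15 = 31
Expected project duration μ = 31 days. Critical path: Task 1 → Task 5 → Task 7.

Backward pass:
LF_Task 7 = 31; LS_Task 7 = 31−15 = 16
LF_Task 6 = LS_Task 7 = 16; LS_Task 6 = 16−4 = 12
LF_Task 5 = LS_Task 7 = 16; LS_Task 5 = 16−7 = 9
LF_Task 4 = LS_Task 7 = 16; LS_Task 4 = 16−6 = 10
LF_Task 3 = LS_Task 7 = 16; LS_Task 3 = 16−3 = 13
LF_Task 2 = LS_Task 7 = 16; LS_Task 2 = 16−4 = 12
LF_Task 1 = min(LS_Task 2=12, LS_Task 3=13, LS_Task 4=10, LS_Task 5=9, LS_Task 6=12) = 9; LS_Task 1 = 9−9 = 0
Slack_Task 6 = LS_Task 6 − ES_Task 6 = 12 − 9 = 3

3 days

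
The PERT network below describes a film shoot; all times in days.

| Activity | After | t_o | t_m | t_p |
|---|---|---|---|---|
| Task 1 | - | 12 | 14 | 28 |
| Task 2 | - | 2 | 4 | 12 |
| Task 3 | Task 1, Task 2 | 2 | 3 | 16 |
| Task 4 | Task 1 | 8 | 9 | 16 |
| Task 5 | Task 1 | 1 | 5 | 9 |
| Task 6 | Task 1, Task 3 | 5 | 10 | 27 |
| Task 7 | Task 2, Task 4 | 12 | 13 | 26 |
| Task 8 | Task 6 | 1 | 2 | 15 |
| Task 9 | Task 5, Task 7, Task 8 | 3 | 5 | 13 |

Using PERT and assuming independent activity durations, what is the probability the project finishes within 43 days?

te_Task 1 = (12 + 4·14 + 28)/6 = 96/6 = 16; σ²_Task 1 = ((28−12)/6)² = 7.111
te_Task 2 = (2 + 4·4 + 12)/6 = 30/6 = 5; σ²_Task 2 = ((12−2)/6)² = 2.778
te_Task 3 = (2 + 4·3 + 16)/6 = 30/6 = 5; σ²_Task 3 = ((16−2)/6)² = 5.444
te_Task 4 = (8 + 4·9 + 16)/6 = 60/6 = 10; σ²_Task 4 = ((16−8)/6)² = 1.778
te_Task 5 = (1 + 4·5 + 9)/6 = 30/6 = 5; σ²_Task 5 = ((9−1)/6)² = 1.778
te_Task 6 = (5 + 4·10 + 27)/6 = 72/6 = 12; σ²_Task 6 = ((27−5)/6)² = 13.444
te_Task 7 = (12 + 4·13 + 26)/6 = 90/6 = 15; σ²_Task 7 = ((26−12)/6)² = 5.444
te_Task 8 = (1 + 4·2 + 15)/6 = 24/6 = 4; σ²_Task 8 = ((15−1)/6)² = 5.444
te_Task 9 = (3 + 4·5 + 13)/6 = 36/6 = 6; σ²_Task 9 = ((13−3)/6)² = 2.778

Forward pass:
ES_Task 1 = 0; EF_Task 1 = 16
ES_Task 2 = 0; EF_Task 2 = 5
ES_Task 3 = max(EF_Task 1=16, EF_Task 2=5) = 16; EF_Task 3 = 16+5 = 21
ES_Task 4 = 16; EF_Task 4 = 16+10 = 26
ES_Task 5 = 16; EF_Task 5 = 16+5 = 21
ES_Task 6 = max(EF_Task 1=16, EF_Task 3=21) = 21; EF_Task 6 = 21+12 = 33
ES_Task 7 = max(EF_Task 2=5, EF_Task 4=26) = 26; EF_Task 7 = 26+15 = 41
ES_Task 8 = 33; EF_Task 8 = 33+4 = 37
ES_Task 9 = max(EF_Task 5=21, EF_Task 7=41, EF_Task 8=37) = 41; EF_Task 9 = 41+6 = 47
Expected project duration μ = 47 days. Critical path: Task 1 → Task 4 → Task 7 → Task 9.

Variance along critical path = 7.111 + 1.778 + 5.444 + 2.778 = 17.111; σ = √17.111 = 4.137 days.
Z = (43 − 47) / 4.137 = -0.967
P(T ≤ 43) = Φ(-0.967) ≈ 0.167

0.167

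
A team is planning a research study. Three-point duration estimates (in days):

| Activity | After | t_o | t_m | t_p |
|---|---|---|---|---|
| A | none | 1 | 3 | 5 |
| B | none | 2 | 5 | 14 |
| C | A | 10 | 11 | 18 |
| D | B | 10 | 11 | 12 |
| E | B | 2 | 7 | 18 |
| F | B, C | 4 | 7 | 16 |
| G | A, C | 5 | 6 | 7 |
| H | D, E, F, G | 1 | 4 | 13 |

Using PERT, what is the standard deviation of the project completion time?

te_A = (1 + 4·3 + 5)/6 = 18/6 = 3; σ²_A = ((5−1)/6)² = 0.444
te_B = (2 + 4·5 + 14)/6 = 36/6 = 6; σ²_B = ((14−2)/6)² = 4.000
te_C = (10 + 4·11 + 18)/6 = 72/6 = 12; σ²_C = ((18−10)/6)² = 1.778
te_D = (10 + 4·11 + 12)/6 = 66/6 = 11; σ²_D = ((12−10)/6)² = 0.111
te_E = (2 + 4·7 + 18)/6 = 48/6 = 8; σ²_E = ((18−2)/6)² = 7.111
te_F = (4 + 4·7 + 16)/6 = 48/6 = 8; σ²_F = ((16−4)/6)² = 4.000
te_G = (5 + 4·6 + 7)/6 = 36/6 = 6; σ²_G = ((7−5)/6)² = 0.111
te_H = (1 + 4·4 + 13)/6 = 30/6 = 5; σ²_H = ((13−1)/6)² = 4.000

Forward pass:
ES_A = 0; EF_A = 3
ES_B = 0; EF_B = 6
ES_C = 3; EF_C = 3+12 = 15
ES_D = 6; EF_D = 6+11 = 17
ES_E = 6; EF_E = 6+8 = 14
ES_F = max(EF_B=6, EF_C=15) = 15; EF_F = 15+8 = 23
ES_G = max(EF_A=3, EF_C=15) = 15; EF_G = 15+6 = 21
ES_H = max(EF_D=17, EF_E=14, EF_F=23, EF_G=21) = 23; EF_H = 23+5 = 28
Expected project duration μ = 28 days. Critical path: A → C → F → H.

Variance along critical path = 0.444 + 1.778 + 4.000 + 4.000 = 10.222
σ = √10.222 = 3.197 days

3.20 days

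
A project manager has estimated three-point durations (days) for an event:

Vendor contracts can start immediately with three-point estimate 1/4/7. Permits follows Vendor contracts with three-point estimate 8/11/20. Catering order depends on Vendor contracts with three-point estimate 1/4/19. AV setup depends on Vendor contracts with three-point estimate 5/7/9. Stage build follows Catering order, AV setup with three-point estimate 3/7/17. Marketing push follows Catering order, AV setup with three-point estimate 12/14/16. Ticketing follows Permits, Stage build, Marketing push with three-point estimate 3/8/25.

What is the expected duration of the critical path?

35 days

te_Vendor contracts = (1 + 4·4 + 7)/6 = 24/6 = 4
te_Permits = (8 + 4·11 + 20)/6 = 72/6 = 12
te_Catering order = (1 + 4·4 + 19)/6 = 36/6 = 6
te_AV setup = (5 + 4·7 + 9)/6 = 42/6 = 7
te_Stage build = (3 + 4·7 + 17)/6 = 48/6 = 8
te_Marketing push = (12 + 4·14 + 16)/6 = 84/6 = 14
te_Ticketing = (3 + 4·8 + 25)/6 = 60/6 = 10

Forward pass:
ES_Vendor contracts = 0; EF_Vendor contracts = 4
ES_Permits = 4; EF_Permits = 4+12 = 16
ES_Catering order = 4; EF_Catering order = 4+6 = 10
ES_AV setup = 4; EF_AV setup = 4+7 = 11
ES_Stage build = max(EF_Catering order=10, EF_AV setup=11) = 11; EF_Stage build = 11+8 = 19
ES_Marketing push = max(EF_Catering order=10, EF_AV setup=11) = 11; EF_Marketing push = 11+14 = 25
ES_Ticketing = max(EF_Permits=16, EF_Stage build=19, EF_Marketing push=25) = 25; EF_Ticketing = 25+10 = 35
Expected project duration μ = 35 days. Critical path: Vendor contracts → AV setup → Marketing push → Ticketing.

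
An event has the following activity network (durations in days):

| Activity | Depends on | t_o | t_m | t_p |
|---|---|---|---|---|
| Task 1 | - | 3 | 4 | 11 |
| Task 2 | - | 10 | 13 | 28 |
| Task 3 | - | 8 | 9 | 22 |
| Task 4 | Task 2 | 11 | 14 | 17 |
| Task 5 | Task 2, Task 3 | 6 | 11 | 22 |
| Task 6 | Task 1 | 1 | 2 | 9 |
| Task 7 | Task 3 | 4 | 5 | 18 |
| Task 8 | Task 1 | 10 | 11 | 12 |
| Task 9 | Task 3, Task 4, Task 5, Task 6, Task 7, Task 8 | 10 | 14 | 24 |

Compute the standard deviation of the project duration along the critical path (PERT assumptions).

3.93 days

te_Task 1 = (3 + 4·4 + 11)/6 = 30/6 = 5; σ²_Task 1 = ((11−3)/6)² = 1.778
te_Task 2 = (10 + 4·13 + 28)/6 = 90/6 = 15; σ²_Task 2 = ((28−10)/6)² = 9.000
te_Task 3 = (8 + 4·9 + 22)/6 = 66/6 = 11; σ²_Task 3 = ((22−8)/6)² = 5.444
te_Task 4 = (11 + 4·14 + 17)/6 = 84/6 = 14; σ²_Task 4 = ((17−11)/6)² = 1.000
te_Task 5 = (6 + 4·11 + 22)/6 = 72/6 = 12; σ²_Task 5 = ((22−6)/6)² = 7.111
te_Task 6 = (1 + 4·2 + 9)/6 = 18/6 = 3; σ²_Task 6 = ((9−1)/6)² = 1.778
te_Task 7 = (4 + 4·5 + 18)/6 = 42/6 = 7; σ²_Task 7 = ((18−4)/6)² = 5.444
te_Task 8 = (10 + 4·11 + 12)/6 = 66/6 = 11; σ²_Task 8 = ((12−10)/6)² = 0.111
te_Task 9 = (10 + 4·14 + 24)/6 = 90/6 = 15; σ²_Task 9 = ((24−10)/6)² = 5.444

Forward pass:
ES_Task 1 = 0; EF_Task 1 = 5
ES_Task 2 = 0; EF_Task 2 = 15
ES_Task 3 = 0; EF_Task 3 = 11
ES_Task 4 = 15; EF_Task 4 = 15+14 = 29
ES_Task 5 = max(EF_Task 2=15, EF_Task 3=11) = 15; EF_Task 5 = 15+12 = 27
ES_Task 6 = 5; EF_Task 6 = 5+3 = 8
ES_Task 7 = 11; EF_Task 7 = 11+7 = 18
ES_Task 8 = 5; EF_Task 8 = 5+11 = 16
ES_Task 9 = max(EF_Task 3=11, EF_Task 4=29, EF_Task 5=27, EF_Task 6=8, EF_Task 7=18, EF_Task 8=16) = 29; EF_Task 9 = 29+15 = 44
Expected project duration μ = 44 days. Critical path: Task 2 → Task 4 → Task 9.

Variance along critical path = 9.000 + 1.000 + 5.444 = 15.444
σ = √15.444 = 3.930 days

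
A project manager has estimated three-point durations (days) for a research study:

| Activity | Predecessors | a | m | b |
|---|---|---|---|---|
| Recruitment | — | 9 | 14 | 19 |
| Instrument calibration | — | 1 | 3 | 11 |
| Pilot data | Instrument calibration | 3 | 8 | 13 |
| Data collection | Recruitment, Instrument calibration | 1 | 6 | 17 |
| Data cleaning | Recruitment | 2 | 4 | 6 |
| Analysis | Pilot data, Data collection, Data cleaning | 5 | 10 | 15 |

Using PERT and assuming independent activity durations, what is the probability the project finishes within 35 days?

te_Recruitment = (9 + 4·14 + 19)/6 = 84/6 = 14; σ²_Recruitment = ((19−9)/6)² = 2.778
te_Instrument calibration = (1 + 4·3 + 11)/6 = 24/6 = 4; σ²_Instrument calibration = ((11−1)/6)² = 2.778
te_Pilot data = (3 + 4·8 + 13)/6 = 48/6 = 8; σ²_Pilot data = ((13−3)/6)² = 2.778
te_Data collection = (1 + 4·6 + 17)/6 = 42/6 = 7; σ²_Data collection = ((17−1)/6)² = 7.111
te_Data cleaning = (2 + 4·4 + 6)/6 = 24/6 = 4; σ²_Data cleaning = ((6−2)/6)² = 0.444
te_Analysis = (5 + 4·10 + 15)/6 = 60/6 = 10; σ²_Analysis = ((15−5)/6)² = 2.778

Forward pass:
ES_Recruitment = 0; EF_Recruitment = 14
ES_Instrument calibration = 0; EF_Instrument calibration = 4
ES_Pilot data = 4; EF_Pilot data = 4+8 = 12
ES_Data collection = max(EF_Recruitment=14, EF_Instrument calibration=4) = 14; EF_Data collection = 14+7 = 21
ES_Data cleaning = 14; EF_Data cleaning = 14+4 = 18
ES_Analysis = max(EF_Pilot data=12, EF_Data collection=21, EF_Data cleaning=18) = 21; EF_Analysis = 21+10 = 31
Expected project duration μ = 31 days. Critical path: Recruitment → Data collection → Analysis.

Variance along critical path = 2.778 + 7.111 + 2.778 = 12.667; σ = √12.667 = 3.559 days.
Z = (35 − 31) / 3.559 = 1.124
P(T ≤ 35) = Φ(1.124) ≈ 0.869

0.869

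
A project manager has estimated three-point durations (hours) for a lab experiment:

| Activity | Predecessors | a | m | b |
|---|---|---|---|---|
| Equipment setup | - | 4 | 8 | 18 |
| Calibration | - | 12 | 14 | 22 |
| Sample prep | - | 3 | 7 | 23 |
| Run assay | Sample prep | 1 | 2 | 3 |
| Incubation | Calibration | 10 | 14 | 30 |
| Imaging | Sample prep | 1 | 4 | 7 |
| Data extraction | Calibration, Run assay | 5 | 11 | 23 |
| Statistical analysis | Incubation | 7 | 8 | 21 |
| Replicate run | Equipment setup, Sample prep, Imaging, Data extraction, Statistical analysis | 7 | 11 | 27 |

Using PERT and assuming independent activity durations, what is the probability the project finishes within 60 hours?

0.862

te_Equipment setup = (4 + 4·8 + 18)/6 = 54/6 = 9; σ²_Equipment setup = ((18−4)/6)² = 5.444
te_Calibration = (12 + 4·14 + 22)/6 = 90/6 = 15; σ²_Calibration = ((22−12)/6)² = 2.778
te_Sample prep = (3 + 4·7 + 23)/6 = 54/6 = 9; σ²_Sample prep = ((23−3)/6)² = 11.111
te_Run assay = (1 + 4·2 + 3)/6 = 12/6 = 2; σ²_Run assay = ((3−1)/6)² = 0.111
te_Incubation = (10 + 4·14 + 30)/6 = 96/6 = 16; σ²_Incubation = ((30−10)/6)² = 11.111
te_Imaging = (1 + 4·4 + 7)/6 = 24/6 = 4; σ²_Imaging = ((7−1)/6)² = 1.000
te_Data extraction = (5 + 4·11 + 23)/6 = 72/6 = 12; σ²_Data extraction = ((23−5)/6)² = 9.000
te_Statistical analysis = (7 + 4·8 + 21)/6 = 60/6 = 10; σ²_Statistical analysis = ((21−7)/6)² = 5.444
te_Replicate run = (7 + 4·11 + 27)/6 = 78/6 = 13; σ²_Replicate run = ((27−7)/6)² = 11.111

Forward pass:
ES_Equipment setup = 0; EF_Equipment setup = 9
ES_Calibration = 0; EF_Calibration = 15
ES_Sample prep = 0; EF_Sample prep = 9
ES_Run assay = 9; EF_Run assay = 9+2 = 11
ES_Incubation = 15; EF_Incubation = 15+16 = 31
ES_Imaging = 9; EF_Imaging = 9+4 = 13
ES_Data extraction = max(EF_Calibration=15, EF_Run assay=11) = 15; EF_Data extraction = 15+12 = 27
ES_Statistical analysis = 31; EF_Statistical analysis = 31+10 = 41
ES_Replicate run = max(EF_Equipment setup=9, EF_Sample prep=9, EF_Imaging=13, EF_Data extraction=27, EF_Statistical analysis=41) = 41; EF_Replicate run = 41+13 = 54
Expected project duration μ = 54 hours. Critical path: Calibration → Incubation → Statistical analysis → Replicate run.

Variance along critical path = 2.778 + 11.111 + 5.444 + 11.111 = 30.444; σ = √30.444 = 5.518 hours.
Z = (60 − 54) / 5.518 = 1.087
P(T ≤ 60) = Φ(1.087) ≈ 0.862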